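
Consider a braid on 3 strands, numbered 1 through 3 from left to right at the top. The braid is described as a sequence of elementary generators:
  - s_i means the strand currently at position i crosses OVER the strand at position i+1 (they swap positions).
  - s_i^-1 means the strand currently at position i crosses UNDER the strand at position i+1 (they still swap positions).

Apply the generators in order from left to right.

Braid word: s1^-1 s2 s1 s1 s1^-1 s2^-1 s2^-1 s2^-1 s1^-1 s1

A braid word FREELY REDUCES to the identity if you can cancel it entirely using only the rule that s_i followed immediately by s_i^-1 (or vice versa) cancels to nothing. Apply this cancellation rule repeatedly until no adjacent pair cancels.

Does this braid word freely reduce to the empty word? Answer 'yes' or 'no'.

Answer: no

Derivation:
Gen 1 (s1^-1): push. Stack: [s1^-1]
Gen 2 (s2): push. Stack: [s1^-1 s2]
Gen 3 (s1): push. Stack: [s1^-1 s2 s1]
Gen 4 (s1): push. Stack: [s1^-1 s2 s1 s1]
Gen 5 (s1^-1): cancels prior s1. Stack: [s1^-1 s2 s1]
Gen 6 (s2^-1): push. Stack: [s1^-1 s2 s1 s2^-1]
Gen 7 (s2^-1): push. Stack: [s1^-1 s2 s1 s2^-1 s2^-1]
Gen 8 (s2^-1): push. Stack: [s1^-1 s2 s1 s2^-1 s2^-1 s2^-1]
Gen 9 (s1^-1): push. Stack: [s1^-1 s2 s1 s2^-1 s2^-1 s2^-1 s1^-1]
Gen 10 (s1): cancels prior s1^-1. Stack: [s1^-1 s2 s1 s2^-1 s2^-1 s2^-1]
Reduced word: s1^-1 s2 s1 s2^-1 s2^-1 s2^-1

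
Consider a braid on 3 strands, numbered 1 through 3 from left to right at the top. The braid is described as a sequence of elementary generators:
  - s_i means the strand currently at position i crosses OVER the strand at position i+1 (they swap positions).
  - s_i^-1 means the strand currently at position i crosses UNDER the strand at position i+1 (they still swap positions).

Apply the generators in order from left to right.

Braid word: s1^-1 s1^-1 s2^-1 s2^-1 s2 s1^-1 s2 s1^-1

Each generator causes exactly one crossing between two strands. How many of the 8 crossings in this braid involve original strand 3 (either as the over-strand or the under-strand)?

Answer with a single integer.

Gen 1: crossing 1x2. Involves strand 3? no. Count so far: 0
Gen 2: crossing 2x1. Involves strand 3? no. Count so far: 0
Gen 3: crossing 2x3. Involves strand 3? yes. Count so far: 1
Gen 4: crossing 3x2. Involves strand 3? yes. Count so far: 2
Gen 5: crossing 2x3. Involves strand 3? yes. Count so far: 3
Gen 6: crossing 1x3. Involves strand 3? yes. Count so far: 4
Gen 7: crossing 1x2. Involves strand 3? no. Count so far: 4
Gen 8: crossing 3x2. Involves strand 3? yes. Count so far: 5

Answer: 5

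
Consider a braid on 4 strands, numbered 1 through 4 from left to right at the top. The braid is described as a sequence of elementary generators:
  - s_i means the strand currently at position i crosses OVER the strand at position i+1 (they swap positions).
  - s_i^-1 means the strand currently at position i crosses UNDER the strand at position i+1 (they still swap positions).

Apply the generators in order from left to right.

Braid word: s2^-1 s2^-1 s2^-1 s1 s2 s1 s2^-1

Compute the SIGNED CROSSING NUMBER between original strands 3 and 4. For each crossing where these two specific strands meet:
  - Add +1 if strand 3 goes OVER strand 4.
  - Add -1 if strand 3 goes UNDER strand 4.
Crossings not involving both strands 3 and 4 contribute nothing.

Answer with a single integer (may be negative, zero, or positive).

Answer: 0

Derivation:
Gen 1: crossing 2x3. Both 3&4? no. Sum: 0
Gen 2: crossing 3x2. Both 3&4? no. Sum: 0
Gen 3: crossing 2x3. Both 3&4? no. Sum: 0
Gen 4: crossing 1x3. Both 3&4? no. Sum: 0
Gen 5: crossing 1x2. Both 3&4? no. Sum: 0
Gen 6: crossing 3x2. Both 3&4? no. Sum: 0
Gen 7: crossing 3x1. Both 3&4? no. Sum: 0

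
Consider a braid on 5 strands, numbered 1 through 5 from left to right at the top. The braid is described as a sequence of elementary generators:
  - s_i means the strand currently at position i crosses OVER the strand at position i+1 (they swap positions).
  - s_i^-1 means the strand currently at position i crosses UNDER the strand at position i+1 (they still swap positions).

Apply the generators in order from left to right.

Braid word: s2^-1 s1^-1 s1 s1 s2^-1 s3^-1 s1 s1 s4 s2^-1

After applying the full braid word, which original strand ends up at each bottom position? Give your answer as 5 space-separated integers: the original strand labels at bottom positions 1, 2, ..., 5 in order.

Gen 1 (s2^-1): strand 2 crosses under strand 3. Perm now: [1 3 2 4 5]
Gen 2 (s1^-1): strand 1 crosses under strand 3. Perm now: [3 1 2 4 5]
Gen 3 (s1): strand 3 crosses over strand 1. Perm now: [1 3 2 4 5]
Gen 4 (s1): strand 1 crosses over strand 3. Perm now: [3 1 2 4 5]
Gen 5 (s2^-1): strand 1 crosses under strand 2. Perm now: [3 2 1 4 5]
Gen 6 (s3^-1): strand 1 crosses under strand 4. Perm now: [3 2 4 1 5]
Gen 7 (s1): strand 3 crosses over strand 2. Perm now: [2 3 4 1 5]
Gen 8 (s1): strand 2 crosses over strand 3. Perm now: [3 2 4 1 5]
Gen 9 (s4): strand 1 crosses over strand 5. Perm now: [3 2 4 5 1]
Gen 10 (s2^-1): strand 2 crosses under strand 4. Perm now: [3 4 2 5 1]

Answer: 3 4 2 5 1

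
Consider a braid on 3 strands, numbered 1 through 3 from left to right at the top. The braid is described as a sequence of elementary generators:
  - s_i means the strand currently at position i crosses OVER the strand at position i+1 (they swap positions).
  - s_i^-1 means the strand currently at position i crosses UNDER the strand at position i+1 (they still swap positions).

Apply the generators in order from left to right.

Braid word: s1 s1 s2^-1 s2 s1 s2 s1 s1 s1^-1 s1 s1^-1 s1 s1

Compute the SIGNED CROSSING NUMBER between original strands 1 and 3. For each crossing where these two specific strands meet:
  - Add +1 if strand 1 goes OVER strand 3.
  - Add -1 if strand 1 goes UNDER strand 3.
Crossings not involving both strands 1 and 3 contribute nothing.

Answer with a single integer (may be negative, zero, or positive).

Answer: 1

Derivation:
Gen 1: crossing 1x2. Both 1&3? no. Sum: 0
Gen 2: crossing 2x1. Both 1&3? no. Sum: 0
Gen 3: crossing 2x3. Both 1&3? no. Sum: 0
Gen 4: crossing 3x2. Both 1&3? no. Sum: 0
Gen 5: crossing 1x2. Both 1&3? no. Sum: 0
Gen 6: 1 over 3. Both 1&3? yes. Contrib: +1. Sum: 1
Gen 7: crossing 2x3. Both 1&3? no. Sum: 1
Gen 8: crossing 3x2. Both 1&3? no. Sum: 1
Gen 9: crossing 2x3. Both 1&3? no. Sum: 1
Gen 10: crossing 3x2. Both 1&3? no. Sum: 1
Gen 11: crossing 2x3. Both 1&3? no. Sum: 1
Gen 12: crossing 3x2. Both 1&3? no. Sum: 1
Gen 13: crossing 2x3. Both 1&3? no. Sum: 1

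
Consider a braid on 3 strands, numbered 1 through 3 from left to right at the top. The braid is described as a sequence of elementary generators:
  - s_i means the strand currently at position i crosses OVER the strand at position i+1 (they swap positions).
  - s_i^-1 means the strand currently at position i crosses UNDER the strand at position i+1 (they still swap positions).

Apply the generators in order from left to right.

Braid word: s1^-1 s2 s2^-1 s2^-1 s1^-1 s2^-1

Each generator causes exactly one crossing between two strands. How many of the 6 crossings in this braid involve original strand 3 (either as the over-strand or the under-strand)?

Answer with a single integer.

Gen 1: crossing 1x2. Involves strand 3? no. Count so far: 0
Gen 2: crossing 1x3. Involves strand 3? yes. Count so far: 1
Gen 3: crossing 3x1. Involves strand 3? yes. Count so far: 2
Gen 4: crossing 1x3. Involves strand 3? yes. Count so far: 3
Gen 5: crossing 2x3. Involves strand 3? yes. Count so far: 4
Gen 6: crossing 2x1. Involves strand 3? no. Count so far: 4

Answer: 4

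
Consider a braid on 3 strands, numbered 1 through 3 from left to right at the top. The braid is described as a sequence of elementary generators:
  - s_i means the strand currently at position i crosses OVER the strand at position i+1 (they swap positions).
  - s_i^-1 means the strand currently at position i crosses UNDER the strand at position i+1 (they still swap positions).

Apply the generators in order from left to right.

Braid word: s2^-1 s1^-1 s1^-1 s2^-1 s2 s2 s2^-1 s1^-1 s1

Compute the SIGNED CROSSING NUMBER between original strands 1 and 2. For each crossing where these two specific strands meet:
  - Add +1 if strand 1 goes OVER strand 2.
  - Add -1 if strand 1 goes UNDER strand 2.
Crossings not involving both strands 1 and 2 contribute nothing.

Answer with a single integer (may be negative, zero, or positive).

Gen 1: crossing 2x3. Both 1&2? no. Sum: 0
Gen 2: crossing 1x3. Both 1&2? no. Sum: 0
Gen 3: crossing 3x1. Both 1&2? no. Sum: 0
Gen 4: crossing 3x2. Both 1&2? no. Sum: 0
Gen 5: crossing 2x3. Both 1&2? no. Sum: 0
Gen 6: crossing 3x2. Both 1&2? no. Sum: 0
Gen 7: crossing 2x3. Both 1&2? no. Sum: 0
Gen 8: crossing 1x3. Both 1&2? no. Sum: 0
Gen 9: crossing 3x1. Both 1&2? no. Sum: 0

Answer: 0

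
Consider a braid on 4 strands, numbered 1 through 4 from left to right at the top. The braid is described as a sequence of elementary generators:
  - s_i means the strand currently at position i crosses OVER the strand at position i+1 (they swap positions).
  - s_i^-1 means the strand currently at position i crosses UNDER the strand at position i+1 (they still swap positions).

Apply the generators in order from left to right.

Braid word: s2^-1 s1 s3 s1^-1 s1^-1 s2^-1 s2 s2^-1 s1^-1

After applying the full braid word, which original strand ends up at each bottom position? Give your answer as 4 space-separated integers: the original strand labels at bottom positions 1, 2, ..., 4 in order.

Gen 1 (s2^-1): strand 2 crosses under strand 3. Perm now: [1 3 2 4]
Gen 2 (s1): strand 1 crosses over strand 3. Perm now: [3 1 2 4]
Gen 3 (s3): strand 2 crosses over strand 4. Perm now: [3 1 4 2]
Gen 4 (s1^-1): strand 3 crosses under strand 1. Perm now: [1 3 4 2]
Gen 5 (s1^-1): strand 1 crosses under strand 3. Perm now: [3 1 4 2]
Gen 6 (s2^-1): strand 1 crosses under strand 4. Perm now: [3 4 1 2]
Gen 7 (s2): strand 4 crosses over strand 1. Perm now: [3 1 4 2]
Gen 8 (s2^-1): strand 1 crosses under strand 4. Perm now: [3 4 1 2]
Gen 9 (s1^-1): strand 3 crosses under strand 4. Perm now: [4 3 1 2]

Answer: 4 3 1 2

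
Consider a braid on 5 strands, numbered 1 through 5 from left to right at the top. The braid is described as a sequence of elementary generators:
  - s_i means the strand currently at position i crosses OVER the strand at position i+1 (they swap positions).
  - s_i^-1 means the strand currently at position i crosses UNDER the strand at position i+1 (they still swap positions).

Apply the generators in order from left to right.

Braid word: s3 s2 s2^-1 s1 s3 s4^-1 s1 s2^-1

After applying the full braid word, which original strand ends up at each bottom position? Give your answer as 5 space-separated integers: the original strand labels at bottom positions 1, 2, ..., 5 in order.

Answer: 1 3 2 5 4

Derivation:
Gen 1 (s3): strand 3 crosses over strand 4. Perm now: [1 2 4 3 5]
Gen 2 (s2): strand 2 crosses over strand 4. Perm now: [1 4 2 3 5]
Gen 3 (s2^-1): strand 4 crosses under strand 2. Perm now: [1 2 4 3 5]
Gen 4 (s1): strand 1 crosses over strand 2. Perm now: [2 1 4 3 5]
Gen 5 (s3): strand 4 crosses over strand 3. Perm now: [2 1 3 4 5]
Gen 6 (s4^-1): strand 4 crosses under strand 5. Perm now: [2 1 3 5 4]
Gen 7 (s1): strand 2 crosses over strand 1. Perm now: [1 2 3 5 4]
Gen 8 (s2^-1): strand 2 crosses under strand 3. Perm now: [1 3 2 5 4]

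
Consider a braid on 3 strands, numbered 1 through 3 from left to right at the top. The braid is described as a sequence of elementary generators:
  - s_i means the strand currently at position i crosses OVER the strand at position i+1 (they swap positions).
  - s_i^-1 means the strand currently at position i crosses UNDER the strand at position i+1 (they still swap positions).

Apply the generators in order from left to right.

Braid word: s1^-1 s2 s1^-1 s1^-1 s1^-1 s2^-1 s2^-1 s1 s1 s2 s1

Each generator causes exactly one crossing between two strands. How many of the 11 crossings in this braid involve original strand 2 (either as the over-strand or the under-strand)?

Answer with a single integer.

Gen 1: crossing 1x2. Involves strand 2? yes. Count so far: 1
Gen 2: crossing 1x3. Involves strand 2? no. Count so far: 1
Gen 3: crossing 2x3. Involves strand 2? yes. Count so far: 2
Gen 4: crossing 3x2. Involves strand 2? yes. Count so far: 3
Gen 5: crossing 2x3. Involves strand 2? yes. Count so far: 4
Gen 6: crossing 2x1. Involves strand 2? yes. Count so far: 5
Gen 7: crossing 1x2. Involves strand 2? yes. Count so far: 6
Gen 8: crossing 3x2. Involves strand 2? yes. Count so far: 7
Gen 9: crossing 2x3. Involves strand 2? yes. Count so far: 8
Gen 10: crossing 2x1. Involves strand 2? yes. Count so far: 9
Gen 11: crossing 3x1. Involves strand 2? no. Count so far: 9

Answer: 9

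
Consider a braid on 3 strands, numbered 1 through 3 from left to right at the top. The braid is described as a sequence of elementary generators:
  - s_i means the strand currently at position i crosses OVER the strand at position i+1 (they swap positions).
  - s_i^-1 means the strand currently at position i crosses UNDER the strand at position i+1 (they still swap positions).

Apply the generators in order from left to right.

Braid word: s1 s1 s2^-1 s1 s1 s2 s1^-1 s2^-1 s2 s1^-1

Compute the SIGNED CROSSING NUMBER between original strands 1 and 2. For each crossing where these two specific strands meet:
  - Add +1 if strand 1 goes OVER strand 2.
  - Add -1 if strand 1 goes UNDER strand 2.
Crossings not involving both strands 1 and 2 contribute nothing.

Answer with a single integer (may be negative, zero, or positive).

Answer: 0

Derivation:
Gen 1: 1 over 2. Both 1&2? yes. Contrib: +1. Sum: 1
Gen 2: 2 over 1. Both 1&2? yes. Contrib: -1. Sum: 0
Gen 3: crossing 2x3. Both 1&2? no. Sum: 0
Gen 4: crossing 1x3. Both 1&2? no. Sum: 0
Gen 5: crossing 3x1. Both 1&2? no. Sum: 0
Gen 6: crossing 3x2. Both 1&2? no. Sum: 0
Gen 7: 1 under 2. Both 1&2? yes. Contrib: -1. Sum: -1
Gen 8: crossing 1x3. Both 1&2? no. Sum: -1
Gen 9: crossing 3x1. Both 1&2? no. Sum: -1
Gen 10: 2 under 1. Both 1&2? yes. Contrib: +1. Sum: 0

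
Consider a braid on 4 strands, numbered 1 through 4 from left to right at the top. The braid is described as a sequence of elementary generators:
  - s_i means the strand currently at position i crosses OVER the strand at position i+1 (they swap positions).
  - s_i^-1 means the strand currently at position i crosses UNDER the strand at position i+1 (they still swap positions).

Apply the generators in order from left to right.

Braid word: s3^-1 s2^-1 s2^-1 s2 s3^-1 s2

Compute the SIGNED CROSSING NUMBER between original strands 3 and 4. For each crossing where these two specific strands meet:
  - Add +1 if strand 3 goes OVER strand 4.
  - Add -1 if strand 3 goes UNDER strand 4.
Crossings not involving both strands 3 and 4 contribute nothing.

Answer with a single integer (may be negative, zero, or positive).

Gen 1: 3 under 4. Both 3&4? yes. Contrib: -1. Sum: -1
Gen 2: crossing 2x4. Both 3&4? no. Sum: -1
Gen 3: crossing 4x2. Both 3&4? no. Sum: -1
Gen 4: crossing 2x4. Both 3&4? no. Sum: -1
Gen 5: crossing 2x3. Both 3&4? no. Sum: -1
Gen 6: 4 over 3. Both 3&4? yes. Contrib: -1. Sum: -2

Answer: -2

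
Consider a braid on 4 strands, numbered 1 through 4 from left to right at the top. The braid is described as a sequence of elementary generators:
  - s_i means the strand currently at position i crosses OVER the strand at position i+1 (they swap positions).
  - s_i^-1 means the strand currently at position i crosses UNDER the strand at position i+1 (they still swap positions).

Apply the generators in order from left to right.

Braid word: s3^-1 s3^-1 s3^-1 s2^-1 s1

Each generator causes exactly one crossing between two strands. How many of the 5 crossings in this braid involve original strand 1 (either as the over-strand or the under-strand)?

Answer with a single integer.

Answer: 1

Derivation:
Gen 1: crossing 3x4. Involves strand 1? no. Count so far: 0
Gen 2: crossing 4x3. Involves strand 1? no. Count so far: 0
Gen 3: crossing 3x4. Involves strand 1? no. Count so far: 0
Gen 4: crossing 2x4. Involves strand 1? no. Count so far: 0
Gen 5: crossing 1x4. Involves strand 1? yes. Count so far: 1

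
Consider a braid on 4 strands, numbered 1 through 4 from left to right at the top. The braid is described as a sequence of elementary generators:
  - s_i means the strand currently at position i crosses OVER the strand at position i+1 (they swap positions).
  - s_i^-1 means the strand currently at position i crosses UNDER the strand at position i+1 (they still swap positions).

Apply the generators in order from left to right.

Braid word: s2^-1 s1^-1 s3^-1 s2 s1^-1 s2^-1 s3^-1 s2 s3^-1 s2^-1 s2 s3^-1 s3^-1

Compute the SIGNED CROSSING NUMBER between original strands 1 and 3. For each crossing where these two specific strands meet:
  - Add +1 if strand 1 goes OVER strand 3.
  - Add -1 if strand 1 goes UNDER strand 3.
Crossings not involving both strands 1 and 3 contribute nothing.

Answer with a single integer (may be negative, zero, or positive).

Answer: -1

Derivation:
Gen 1: crossing 2x3. Both 1&3? no. Sum: 0
Gen 2: 1 under 3. Both 1&3? yes. Contrib: -1. Sum: -1
Gen 3: crossing 2x4. Both 1&3? no. Sum: -1
Gen 4: crossing 1x4. Both 1&3? no. Sum: -1
Gen 5: crossing 3x4. Both 1&3? no. Sum: -1
Gen 6: 3 under 1. Both 1&3? yes. Contrib: +1. Sum: 0
Gen 7: crossing 3x2. Both 1&3? no. Sum: 0
Gen 8: crossing 1x2. Both 1&3? no. Sum: 0
Gen 9: 1 under 3. Both 1&3? yes. Contrib: -1. Sum: -1
Gen 10: crossing 2x3. Both 1&3? no. Sum: -1
Gen 11: crossing 3x2. Both 1&3? no. Sum: -1
Gen 12: 3 under 1. Both 1&3? yes. Contrib: +1. Sum: 0
Gen 13: 1 under 3. Both 1&3? yes. Contrib: -1. Sum: -1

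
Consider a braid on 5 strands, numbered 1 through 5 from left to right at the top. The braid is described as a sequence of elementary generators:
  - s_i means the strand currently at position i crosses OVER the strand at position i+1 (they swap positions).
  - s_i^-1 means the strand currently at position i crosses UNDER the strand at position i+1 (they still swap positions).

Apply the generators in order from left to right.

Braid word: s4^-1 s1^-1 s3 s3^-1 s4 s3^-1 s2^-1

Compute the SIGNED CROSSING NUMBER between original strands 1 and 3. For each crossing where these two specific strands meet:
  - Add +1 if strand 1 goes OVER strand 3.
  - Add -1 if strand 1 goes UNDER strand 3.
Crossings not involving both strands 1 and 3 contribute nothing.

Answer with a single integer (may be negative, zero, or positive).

Gen 1: crossing 4x5. Both 1&3? no. Sum: 0
Gen 2: crossing 1x2. Both 1&3? no. Sum: 0
Gen 3: crossing 3x5. Both 1&3? no. Sum: 0
Gen 4: crossing 5x3. Both 1&3? no. Sum: 0
Gen 5: crossing 5x4. Both 1&3? no. Sum: 0
Gen 6: crossing 3x4. Both 1&3? no. Sum: 0
Gen 7: crossing 1x4. Both 1&3? no. Sum: 0

Answer: 0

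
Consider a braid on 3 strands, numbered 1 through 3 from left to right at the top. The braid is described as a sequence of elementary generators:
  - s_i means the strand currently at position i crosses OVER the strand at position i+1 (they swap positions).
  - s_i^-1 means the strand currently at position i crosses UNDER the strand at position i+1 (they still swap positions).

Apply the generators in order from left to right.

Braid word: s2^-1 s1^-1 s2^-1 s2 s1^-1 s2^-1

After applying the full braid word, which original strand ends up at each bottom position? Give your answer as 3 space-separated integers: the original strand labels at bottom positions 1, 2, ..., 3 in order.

Answer: 1 2 3

Derivation:
Gen 1 (s2^-1): strand 2 crosses under strand 3. Perm now: [1 3 2]
Gen 2 (s1^-1): strand 1 crosses under strand 3. Perm now: [3 1 2]
Gen 3 (s2^-1): strand 1 crosses under strand 2. Perm now: [3 2 1]
Gen 4 (s2): strand 2 crosses over strand 1. Perm now: [3 1 2]
Gen 5 (s1^-1): strand 3 crosses under strand 1. Perm now: [1 3 2]
Gen 6 (s2^-1): strand 3 crosses under strand 2. Perm now: [1 2 3]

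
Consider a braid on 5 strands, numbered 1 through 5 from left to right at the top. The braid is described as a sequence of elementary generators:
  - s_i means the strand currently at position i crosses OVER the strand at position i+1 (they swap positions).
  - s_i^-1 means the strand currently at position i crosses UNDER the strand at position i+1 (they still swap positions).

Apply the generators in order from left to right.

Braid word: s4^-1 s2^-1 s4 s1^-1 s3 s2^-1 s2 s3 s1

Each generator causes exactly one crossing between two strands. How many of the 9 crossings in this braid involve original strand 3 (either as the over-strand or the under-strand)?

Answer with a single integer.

Answer: 3

Derivation:
Gen 1: crossing 4x5. Involves strand 3? no. Count so far: 0
Gen 2: crossing 2x3. Involves strand 3? yes. Count so far: 1
Gen 3: crossing 5x4. Involves strand 3? no. Count so far: 1
Gen 4: crossing 1x3. Involves strand 3? yes. Count so far: 2
Gen 5: crossing 2x4. Involves strand 3? no. Count so far: 2
Gen 6: crossing 1x4. Involves strand 3? no. Count so far: 2
Gen 7: crossing 4x1. Involves strand 3? no. Count so far: 2
Gen 8: crossing 4x2. Involves strand 3? no. Count so far: 2
Gen 9: crossing 3x1. Involves strand 3? yes. Count so far: 3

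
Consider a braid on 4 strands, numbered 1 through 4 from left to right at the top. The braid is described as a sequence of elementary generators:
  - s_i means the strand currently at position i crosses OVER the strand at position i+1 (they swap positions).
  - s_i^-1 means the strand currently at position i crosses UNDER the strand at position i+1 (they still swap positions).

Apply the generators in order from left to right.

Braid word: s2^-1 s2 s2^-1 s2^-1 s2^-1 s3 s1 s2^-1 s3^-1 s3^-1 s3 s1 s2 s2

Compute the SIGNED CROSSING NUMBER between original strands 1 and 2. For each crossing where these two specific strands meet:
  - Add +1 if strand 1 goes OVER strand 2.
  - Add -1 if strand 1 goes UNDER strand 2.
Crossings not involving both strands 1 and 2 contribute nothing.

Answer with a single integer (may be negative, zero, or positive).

Gen 1: crossing 2x3. Both 1&2? no. Sum: 0
Gen 2: crossing 3x2. Both 1&2? no. Sum: 0
Gen 3: crossing 2x3. Both 1&2? no. Sum: 0
Gen 4: crossing 3x2. Both 1&2? no. Sum: 0
Gen 5: crossing 2x3. Both 1&2? no. Sum: 0
Gen 6: crossing 2x4. Both 1&2? no. Sum: 0
Gen 7: crossing 1x3. Both 1&2? no. Sum: 0
Gen 8: crossing 1x4. Both 1&2? no. Sum: 0
Gen 9: 1 under 2. Both 1&2? yes. Contrib: -1. Sum: -1
Gen 10: 2 under 1. Both 1&2? yes. Contrib: +1. Sum: 0
Gen 11: 1 over 2. Both 1&2? yes. Contrib: +1. Sum: 1
Gen 12: crossing 3x4. Both 1&2? no. Sum: 1
Gen 13: crossing 3x2. Both 1&2? no. Sum: 1
Gen 14: crossing 2x3. Both 1&2? no. Sum: 1

Answer: 1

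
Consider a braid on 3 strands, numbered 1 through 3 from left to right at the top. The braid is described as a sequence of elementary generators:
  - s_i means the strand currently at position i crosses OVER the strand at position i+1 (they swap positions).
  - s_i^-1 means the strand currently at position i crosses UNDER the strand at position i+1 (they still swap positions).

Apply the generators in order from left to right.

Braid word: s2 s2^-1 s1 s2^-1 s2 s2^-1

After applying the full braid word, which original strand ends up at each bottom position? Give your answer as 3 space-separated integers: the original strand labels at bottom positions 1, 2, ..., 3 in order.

Gen 1 (s2): strand 2 crosses over strand 3. Perm now: [1 3 2]
Gen 2 (s2^-1): strand 3 crosses under strand 2. Perm now: [1 2 3]
Gen 3 (s1): strand 1 crosses over strand 2. Perm now: [2 1 3]
Gen 4 (s2^-1): strand 1 crosses under strand 3. Perm now: [2 3 1]
Gen 5 (s2): strand 3 crosses over strand 1. Perm now: [2 1 3]
Gen 6 (s2^-1): strand 1 crosses under strand 3. Perm now: [2 3 1]

Answer: 2 3 1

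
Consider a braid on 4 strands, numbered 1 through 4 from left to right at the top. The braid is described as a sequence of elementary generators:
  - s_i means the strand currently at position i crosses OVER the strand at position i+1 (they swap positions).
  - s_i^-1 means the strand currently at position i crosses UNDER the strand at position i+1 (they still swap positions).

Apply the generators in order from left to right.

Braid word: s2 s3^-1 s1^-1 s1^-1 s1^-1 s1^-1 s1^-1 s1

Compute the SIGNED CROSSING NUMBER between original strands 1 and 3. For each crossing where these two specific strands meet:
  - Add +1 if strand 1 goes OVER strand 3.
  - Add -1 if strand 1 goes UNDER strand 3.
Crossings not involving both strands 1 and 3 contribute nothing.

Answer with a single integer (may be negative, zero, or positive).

Gen 1: crossing 2x3. Both 1&3? no. Sum: 0
Gen 2: crossing 2x4. Both 1&3? no. Sum: 0
Gen 3: 1 under 3. Both 1&3? yes. Contrib: -1. Sum: -1
Gen 4: 3 under 1. Both 1&3? yes. Contrib: +1. Sum: 0
Gen 5: 1 under 3. Both 1&3? yes. Contrib: -1. Sum: -1
Gen 6: 3 under 1. Both 1&3? yes. Contrib: +1. Sum: 0
Gen 7: 1 under 3. Both 1&3? yes. Contrib: -1. Sum: -1
Gen 8: 3 over 1. Both 1&3? yes. Contrib: -1. Sum: -2

Answer: -2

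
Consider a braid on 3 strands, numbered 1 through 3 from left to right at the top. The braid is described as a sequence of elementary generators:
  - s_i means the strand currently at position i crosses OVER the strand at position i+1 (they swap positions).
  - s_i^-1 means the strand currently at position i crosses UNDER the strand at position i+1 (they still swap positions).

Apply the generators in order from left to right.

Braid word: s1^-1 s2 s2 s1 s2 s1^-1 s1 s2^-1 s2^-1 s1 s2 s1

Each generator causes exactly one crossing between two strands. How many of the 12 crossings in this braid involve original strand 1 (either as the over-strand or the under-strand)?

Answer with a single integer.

Gen 1: crossing 1x2. Involves strand 1? yes. Count so far: 1
Gen 2: crossing 1x3. Involves strand 1? yes. Count so far: 2
Gen 3: crossing 3x1. Involves strand 1? yes. Count so far: 3
Gen 4: crossing 2x1. Involves strand 1? yes. Count so far: 4
Gen 5: crossing 2x3. Involves strand 1? no. Count so far: 4
Gen 6: crossing 1x3. Involves strand 1? yes. Count so far: 5
Gen 7: crossing 3x1. Involves strand 1? yes. Count so far: 6
Gen 8: crossing 3x2. Involves strand 1? no. Count so far: 6
Gen 9: crossing 2x3. Involves strand 1? no. Count so far: 6
Gen 10: crossing 1x3. Involves strand 1? yes. Count so far: 7
Gen 11: crossing 1x2. Involves strand 1? yes. Count so far: 8
Gen 12: crossing 3x2. Involves strand 1? no. Count so far: 8

Answer: 8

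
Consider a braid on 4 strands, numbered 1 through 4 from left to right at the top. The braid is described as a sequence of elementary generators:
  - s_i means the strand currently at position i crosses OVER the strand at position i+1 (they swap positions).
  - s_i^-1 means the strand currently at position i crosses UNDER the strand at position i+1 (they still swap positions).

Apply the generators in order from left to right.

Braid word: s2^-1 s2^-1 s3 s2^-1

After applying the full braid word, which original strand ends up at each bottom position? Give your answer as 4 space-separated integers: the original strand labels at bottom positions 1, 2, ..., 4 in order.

Gen 1 (s2^-1): strand 2 crosses under strand 3. Perm now: [1 3 2 4]
Gen 2 (s2^-1): strand 3 crosses under strand 2. Perm now: [1 2 3 4]
Gen 3 (s3): strand 3 crosses over strand 4. Perm now: [1 2 4 3]
Gen 4 (s2^-1): strand 2 crosses under strand 4. Perm now: [1 4 2 3]

Answer: 1 4 2 3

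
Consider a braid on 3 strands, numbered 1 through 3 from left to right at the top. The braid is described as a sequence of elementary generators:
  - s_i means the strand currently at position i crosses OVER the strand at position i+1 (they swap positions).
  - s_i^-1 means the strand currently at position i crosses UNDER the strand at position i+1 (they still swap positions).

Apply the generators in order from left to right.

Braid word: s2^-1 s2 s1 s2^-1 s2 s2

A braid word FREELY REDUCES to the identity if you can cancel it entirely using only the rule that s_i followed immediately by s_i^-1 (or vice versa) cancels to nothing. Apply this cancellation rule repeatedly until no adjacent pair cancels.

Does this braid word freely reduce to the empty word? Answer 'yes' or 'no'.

Gen 1 (s2^-1): push. Stack: [s2^-1]
Gen 2 (s2): cancels prior s2^-1. Stack: []
Gen 3 (s1): push. Stack: [s1]
Gen 4 (s2^-1): push. Stack: [s1 s2^-1]
Gen 5 (s2): cancels prior s2^-1. Stack: [s1]
Gen 6 (s2): push. Stack: [s1 s2]
Reduced word: s1 s2

Answer: no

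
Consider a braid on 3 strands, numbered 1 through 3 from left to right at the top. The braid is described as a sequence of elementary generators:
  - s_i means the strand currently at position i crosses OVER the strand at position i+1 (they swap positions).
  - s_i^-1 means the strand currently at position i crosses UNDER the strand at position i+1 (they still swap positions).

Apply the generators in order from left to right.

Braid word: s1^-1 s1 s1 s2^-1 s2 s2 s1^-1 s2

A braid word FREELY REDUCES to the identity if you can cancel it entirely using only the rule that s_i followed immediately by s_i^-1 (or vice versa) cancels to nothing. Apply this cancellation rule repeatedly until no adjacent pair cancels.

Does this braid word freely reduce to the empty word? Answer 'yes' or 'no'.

Gen 1 (s1^-1): push. Stack: [s1^-1]
Gen 2 (s1): cancels prior s1^-1. Stack: []
Gen 3 (s1): push. Stack: [s1]
Gen 4 (s2^-1): push. Stack: [s1 s2^-1]
Gen 5 (s2): cancels prior s2^-1. Stack: [s1]
Gen 6 (s2): push. Stack: [s1 s2]
Gen 7 (s1^-1): push. Stack: [s1 s2 s1^-1]
Gen 8 (s2): push. Stack: [s1 s2 s1^-1 s2]
Reduced word: s1 s2 s1^-1 s2

Answer: no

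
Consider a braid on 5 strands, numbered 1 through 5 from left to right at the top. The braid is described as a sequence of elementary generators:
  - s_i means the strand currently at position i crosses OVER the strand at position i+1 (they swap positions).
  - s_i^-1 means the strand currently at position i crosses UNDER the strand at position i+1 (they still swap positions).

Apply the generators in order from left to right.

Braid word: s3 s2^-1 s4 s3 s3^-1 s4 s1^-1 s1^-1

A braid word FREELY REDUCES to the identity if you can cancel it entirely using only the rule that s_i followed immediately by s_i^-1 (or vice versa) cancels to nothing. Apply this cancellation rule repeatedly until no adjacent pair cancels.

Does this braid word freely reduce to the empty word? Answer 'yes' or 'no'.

Gen 1 (s3): push. Stack: [s3]
Gen 2 (s2^-1): push. Stack: [s3 s2^-1]
Gen 3 (s4): push. Stack: [s3 s2^-1 s4]
Gen 4 (s3): push. Stack: [s3 s2^-1 s4 s3]
Gen 5 (s3^-1): cancels prior s3. Stack: [s3 s2^-1 s4]
Gen 6 (s4): push. Stack: [s3 s2^-1 s4 s4]
Gen 7 (s1^-1): push. Stack: [s3 s2^-1 s4 s4 s1^-1]
Gen 8 (s1^-1): push. Stack: [s3 s2^-1 s4 s4 s1^-1 s1^-1]
Reduced word: s3 s2^-1 s4 s4 s1^-1 s1^-1

Answer: no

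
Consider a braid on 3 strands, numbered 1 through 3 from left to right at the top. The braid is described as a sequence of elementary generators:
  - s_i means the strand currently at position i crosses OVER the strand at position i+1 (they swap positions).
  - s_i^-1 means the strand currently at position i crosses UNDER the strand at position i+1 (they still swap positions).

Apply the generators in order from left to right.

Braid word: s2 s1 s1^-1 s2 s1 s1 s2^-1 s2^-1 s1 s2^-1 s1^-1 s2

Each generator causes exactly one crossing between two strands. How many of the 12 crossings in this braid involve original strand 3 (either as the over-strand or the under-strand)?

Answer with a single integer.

Gen 1: crossing 2x3. Involves strand 3? yes. Count so far: 1
Gen 2: crossing 1x3. Involves strand 3? yes. Count so far: 2
Gen 3: crossing 3x1. Involves strand 3? yes. Count so far: 3
Gen 4: crossing 3x2. Involves strand 3? yes. Count so far: 4
Gen 5: crossing 1x2. Involves strand 3? no. Count so far: 4
Gen 6: crossing 2x1. Involves strand 3? no. Count so far: 4
Gen 7: crossing 2x3. Involves strand 3? yes. Count so far: 5
Gen 8: crossing 3x2. Involves strand 3? yes. Count so far: 6
Gen 9: crossing 1x2. Involves strand 3? no. Count so far: 6
Gen 10: crossing 1x3. Involves strand 3? yes. Count so far: 7
Gen 11: crossing 2x3. Involves strand 3? yes. Count so far: 8
Gen 12: crossing 2x1. Involves strand 3? no. Count so far: 8

Answer: 8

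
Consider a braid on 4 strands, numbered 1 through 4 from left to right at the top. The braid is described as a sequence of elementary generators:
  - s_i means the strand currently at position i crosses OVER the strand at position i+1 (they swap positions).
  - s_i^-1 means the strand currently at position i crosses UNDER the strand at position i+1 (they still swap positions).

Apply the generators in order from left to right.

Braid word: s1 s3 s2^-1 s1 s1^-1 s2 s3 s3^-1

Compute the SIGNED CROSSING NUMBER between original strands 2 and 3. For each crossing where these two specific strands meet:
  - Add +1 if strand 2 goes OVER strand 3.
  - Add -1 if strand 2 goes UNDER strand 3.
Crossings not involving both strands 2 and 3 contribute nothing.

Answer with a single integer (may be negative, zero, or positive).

Answer: 0

Derivation:
Gen 1: crossing 1x2. Both 2&3? no. Sum: 0
Gen 2: crossing 3x4. Both 2&3? no. Sum: 0
Gen 3: crossing 1x4. Both 2&3? no. Sum: 0
Gen 4: crossing 2x4. Both 2&3? no. Sum: 0
Gen 5: crossing 4x2. Both 2&3? no. Sum: 0
Gen 6: crossing 4x1. Both 2&3? no. Sum: 0
Gen 7: crossing 4x3. Both 2&3? no. Sum: 0
Gen 8: crossing 3x4. Both 2&3? no. Sum: 0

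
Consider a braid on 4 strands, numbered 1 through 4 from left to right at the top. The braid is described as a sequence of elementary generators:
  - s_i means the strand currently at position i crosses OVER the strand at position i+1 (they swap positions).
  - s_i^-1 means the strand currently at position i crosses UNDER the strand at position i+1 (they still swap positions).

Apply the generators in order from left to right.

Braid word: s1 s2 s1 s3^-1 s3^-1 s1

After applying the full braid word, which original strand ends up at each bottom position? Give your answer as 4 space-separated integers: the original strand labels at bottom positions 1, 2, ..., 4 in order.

Answer: 2 3 1 4

Derivation:
Gen 1 (s1): strand 1 crosses over strand 2. Perm now: [2 1 3 4]
Gen 2 (s2): strand 1 crosses over strand 3. Perm now: [2 3 1 4]
Gen 3 (s1): strand 2 crosses over strand 3. Perm now: [3 2 1 4]
Gen 4 (s3^-1): strand 1 crosses under strand 4. Perm now: [3 2 4 1]
Gen 5 (s3^-1): strand 4 crosses under strand 1. Perm now: [3 2 1 4]
Gen 6 (s1): strand 3 crosses over strand 2. Perm now: [2 3 1 4]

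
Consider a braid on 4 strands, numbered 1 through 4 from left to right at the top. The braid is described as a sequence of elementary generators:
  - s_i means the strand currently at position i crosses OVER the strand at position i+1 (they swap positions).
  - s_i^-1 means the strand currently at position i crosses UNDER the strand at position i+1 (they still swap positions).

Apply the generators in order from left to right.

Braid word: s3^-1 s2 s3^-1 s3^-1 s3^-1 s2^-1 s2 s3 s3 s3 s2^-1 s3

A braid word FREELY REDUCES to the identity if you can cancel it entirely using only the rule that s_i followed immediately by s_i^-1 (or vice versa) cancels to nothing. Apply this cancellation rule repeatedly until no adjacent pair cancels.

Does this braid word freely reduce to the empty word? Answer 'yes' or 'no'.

Answer: yes

Derivation:
Gen 1 (s3^-1): push. Stack: [s3^-1]
Gen 2 (s2): push. Stack: [s3^-1 s2]
Gen 3 (s3^-1): push. Stack: [s3^-1 s2 s3^-1]
Gen 4 (s3^-1): push. Stack: [s3^-1 s2 s3^-1 s3^-1]
Gen 5 (s3^-1): push. Stack: [s3^-1 s2 s3^-1 s3^-1 s3^-1]
Gen 6 (s2^-1): push. Stack: [s3^-1 s2 s3^-1 s3^-1 s3^-1 s2^-1]
Gen 7 (s2): cancels prior s2^-1. Stack: [s3^-1 s2 s3^-1 s3^-1 s3^-1]
Gen 8 (s3): cancels prior s3^-1. Stack: [s3^-1 s2 s3^-1 s3^-1]
Gen 9 (s3): cancels prior s3^-1. Stack: [s3^-1 s2 s3^-1]
Gen 10 (s3): cancels prior s3^-1. Stack: [s3^-1 s2]
Gen 11 (s2^-1): cancels prior s2. Stack: [s3^-1]
Gen 12 (s3): cancels prior s3^-1. Stack: []
Reduced word: (empty)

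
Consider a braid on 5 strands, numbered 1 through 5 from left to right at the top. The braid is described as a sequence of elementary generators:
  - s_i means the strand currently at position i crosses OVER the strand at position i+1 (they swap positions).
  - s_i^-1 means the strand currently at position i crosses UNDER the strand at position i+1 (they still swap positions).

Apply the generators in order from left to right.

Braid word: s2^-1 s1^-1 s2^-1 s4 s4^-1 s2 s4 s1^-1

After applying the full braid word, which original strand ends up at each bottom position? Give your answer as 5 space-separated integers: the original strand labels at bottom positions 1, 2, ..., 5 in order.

Gen 1 (s2^-1): strand 2 crosses under strand 3. Perm now: [1 3 2 4 5]
Gen 2 (s1^-1): strand 1 crosses under strand 3. Perm now: [3 1 2 4 5]
Gen 3 (s2^-1): strand 1 crosses under strand 2. Perm now: [3 2 1 4 5]
Gen 4 (s4): strand 4 crosses over strand 5. Perm now: [3 2 1 5 4]
Gen 5 (s4^-1): strand 5 crosses under strand 4. Perm now: [3 2 1 4 5]
Gen 6 (s2): strand 2 crosses over strand 1. Perm now: [3 1 2 4 5]
Gen 7 (s4): strand 4 crosses over strand 5. Perm now: [3 1 2 5 4]
Gen 8 (s1^-1): strand 3 crosses under strand 1. Perm now: [1 3 2 5 4]

Answer: 1 3 2 5 4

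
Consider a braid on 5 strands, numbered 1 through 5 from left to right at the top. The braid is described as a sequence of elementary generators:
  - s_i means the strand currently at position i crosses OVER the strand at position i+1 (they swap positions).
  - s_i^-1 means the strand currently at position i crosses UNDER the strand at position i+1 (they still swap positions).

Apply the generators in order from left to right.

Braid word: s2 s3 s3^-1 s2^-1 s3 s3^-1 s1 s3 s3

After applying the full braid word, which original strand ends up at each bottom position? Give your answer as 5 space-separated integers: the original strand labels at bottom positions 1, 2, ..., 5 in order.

Gen 1 (s2): strand 2 crosses over strand 3. Perm now: [1 3 2 4 5]
Gen 2 (s3): strand 2 crosses over strand 4. Perm now: [1 3 4 2 5]
Gen 3 (s3^-1): strand 4 crosses under strand 2. Perm now: [1 3 2 4 5]
Gen 4 (s2^-1): strand 3 crosses under strand 2. Perm now: [1 2 3 4 5]
Gen 5 (s3): strand 3 crosses over strand 4. Perm now: [1 2 4 3 5]
Gen 6 (s3^-1): strand 4 crosses under strand 3. Perm now: [1 2 3 4 5]
Gen 7 (s1): strand 1 crosses over strand 2. Perm now: [2 1 3 4 5]
Gen 8 (s3): strand 3 crosses over strand 4. Perm now: [2 1 4 3 5]
Gen 9 (s3): strand 4 crosses over strand 3. Perm now: [2 1 3 4 5]

Answer: 2 1 3 4 5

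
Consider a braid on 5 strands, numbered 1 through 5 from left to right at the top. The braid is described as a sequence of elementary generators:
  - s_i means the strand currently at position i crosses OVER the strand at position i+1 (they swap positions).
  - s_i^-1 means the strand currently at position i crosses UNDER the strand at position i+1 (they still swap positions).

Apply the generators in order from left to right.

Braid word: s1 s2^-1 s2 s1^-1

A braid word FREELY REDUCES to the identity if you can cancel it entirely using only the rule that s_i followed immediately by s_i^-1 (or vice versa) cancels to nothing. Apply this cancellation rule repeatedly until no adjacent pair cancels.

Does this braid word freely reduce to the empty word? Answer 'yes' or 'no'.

Answer: yes

Derivation:
Gen 1 (s1): push. Stack: [s1]
Gen 2 (s2^-1): push. Stack: [s1 s2^-1]
Gen 3 (s2): cancels prior s2^-1. Stack: [s1]
Gen 4 (s1^-1): cancels prior s1. Stack: []
Reduced word: (empty)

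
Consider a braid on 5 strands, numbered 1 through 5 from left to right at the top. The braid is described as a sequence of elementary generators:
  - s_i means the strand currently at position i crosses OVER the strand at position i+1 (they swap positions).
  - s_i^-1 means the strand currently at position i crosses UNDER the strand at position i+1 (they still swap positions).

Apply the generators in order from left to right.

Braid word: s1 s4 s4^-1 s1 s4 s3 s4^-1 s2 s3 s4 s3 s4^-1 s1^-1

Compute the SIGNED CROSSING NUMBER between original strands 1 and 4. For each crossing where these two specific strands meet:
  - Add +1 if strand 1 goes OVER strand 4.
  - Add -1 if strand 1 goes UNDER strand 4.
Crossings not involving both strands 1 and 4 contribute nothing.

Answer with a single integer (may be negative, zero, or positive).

Answer: 0

Derivation:
Gen 1: crossing 1x2. Both 1&4? no. Sum: 0
Gen 2: crossing 4x5. Both 1&4? no. Sum: 0
Gen 3: crossing 5x4. Both 1&4? no. Sum: 0
Gen 4: crossing 2x1. Both 1&4? no. Sum: 0
Gen 5: crossing 4x5. Both 1&4? no. Sum: 0
Gen 6: crossing 3x5. Both 1&4? no. Sum: 0
Gen 7: crossing 3x4. Both 1&4? no. Sum: 0
Gen 8: crossing 2x5. Both 1&4? no. Sum: 0
Gen 9: crossing 2x4. Both 1&4? no. Sum: 0
Gen 10: crossing 2x3. Both 1&4? no. Sum: 0
Gen 11: crossing 4x3. Both 1&4? no. Sum: 0
Gen 12: crossing 4x2. Both 1&4? no. Sum: 0
Gen 13: crossing 1x5. Both 1&4? no. Sum: 0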